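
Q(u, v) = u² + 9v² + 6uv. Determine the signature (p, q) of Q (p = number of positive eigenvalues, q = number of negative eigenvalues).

(1, 0)

Write A = [[1, 3], [3, 9]].
Congruent diagonalization of A (simultaneous row and column reduction) yields pivots 1, 0.
Counting signs: 1 positive, 1 zero.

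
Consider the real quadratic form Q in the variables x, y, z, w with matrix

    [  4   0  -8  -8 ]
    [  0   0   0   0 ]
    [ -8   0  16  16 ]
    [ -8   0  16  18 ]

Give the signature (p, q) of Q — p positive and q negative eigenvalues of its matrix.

(2, 0)

Congruent diagonalization of A (simultaneous row and column reduction) yields pivots 4, 0, 0, 2.
So there are 2 positive, 2 zero pivots.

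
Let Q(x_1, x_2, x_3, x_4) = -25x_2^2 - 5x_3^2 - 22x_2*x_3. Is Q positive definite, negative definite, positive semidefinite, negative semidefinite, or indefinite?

Write A = [[0, 0, 0, 0], [0, -25, -11, 0], [0, -11, -5, 0], [0, 0, 0, 0]].
Symmetric row and column elimination reduces A to a congruent diagonal form with pivots 0, -25, -4/25, 0.
So there are 2 negative, 2 zero pivots.
Hence Q is negative semidefinite.

negative semidefinite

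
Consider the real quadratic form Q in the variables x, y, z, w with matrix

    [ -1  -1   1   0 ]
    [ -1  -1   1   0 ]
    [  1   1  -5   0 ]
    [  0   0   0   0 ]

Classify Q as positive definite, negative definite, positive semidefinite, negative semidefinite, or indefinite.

Symmetric row and column elimination reduces A to a congruent diagonal form with pivots -1, 0, -4, 0.
That gives 2 negative, 2 zero pivots.
Hence Q is negative semidefinite.

negative semidefinite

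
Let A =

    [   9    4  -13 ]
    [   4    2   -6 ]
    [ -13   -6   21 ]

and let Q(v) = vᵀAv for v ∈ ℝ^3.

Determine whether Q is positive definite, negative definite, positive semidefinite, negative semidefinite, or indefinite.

positive definite

Leading principal minors: Δ_1 = 9, Δ_2 = 2, Δ_3 = 4.
All leading principal minors are positive, so by Sylvester's criterion Q is positive definite.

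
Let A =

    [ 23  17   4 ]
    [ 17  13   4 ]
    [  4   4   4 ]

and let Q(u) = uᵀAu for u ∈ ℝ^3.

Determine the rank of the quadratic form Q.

3

Congruent diagonalization of A (simultaneous row and column reduction) yields pivots 23, 10/23, 4/5.
That gives 3 positive pivots.
The rank is the number of nonzero pivots: 3.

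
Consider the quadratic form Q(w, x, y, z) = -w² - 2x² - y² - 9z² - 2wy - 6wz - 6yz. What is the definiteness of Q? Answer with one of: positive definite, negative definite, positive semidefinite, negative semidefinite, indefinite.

negative semidefinite

The symmetric matrix is A = [[-1, 0, -1, -3], [0, -2, 0, 0], [-1, 0, -1, -3], [-3, 0, -3, -9]].
Symmetric row and column elimination reduces A to a congruent diagonal form with pivots -1, -2, 0, 0.
Counting signs: 2 negative, 2 zero.
Hence Q is negative semidefinite.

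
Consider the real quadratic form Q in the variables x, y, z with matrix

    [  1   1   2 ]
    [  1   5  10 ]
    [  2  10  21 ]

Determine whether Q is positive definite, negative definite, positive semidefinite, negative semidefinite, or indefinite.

positive definite

An LDLᵀ factorisation of A has diagonal entries 1, 4, 1.
So there are 3 positive pivots.
Hence Q is positive definite.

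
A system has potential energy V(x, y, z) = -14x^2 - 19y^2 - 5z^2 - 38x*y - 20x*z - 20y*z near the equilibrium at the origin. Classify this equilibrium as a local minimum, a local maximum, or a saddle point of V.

saddle point

The Hessian at the origin is H = [[-28, -38, -20], [-38, -38, -20], [-20, -20, -10]].
Row-reducing H symmetrically gives the diagonal entries -28, 95/7, 10/19.
Counting signs: 2 positive, 1 negative.
H is indefinite, so the origin is a saddle point.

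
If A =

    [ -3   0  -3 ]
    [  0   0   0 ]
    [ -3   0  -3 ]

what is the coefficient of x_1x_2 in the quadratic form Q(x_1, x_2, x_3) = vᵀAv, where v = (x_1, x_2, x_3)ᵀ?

The coefficient of x_1x_2 is A[1,2] + A[2,1] = 2·0 = 0.

0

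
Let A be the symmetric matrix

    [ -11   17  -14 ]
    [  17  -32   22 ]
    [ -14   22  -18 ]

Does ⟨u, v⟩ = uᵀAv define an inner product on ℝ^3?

no

An LDLᵀ factorisation of A has diagonal entries -11, -63/11, -10/63.
Counting signs: 3 negative.
Hence Q is negative definite.
⟨·,·⟩ is an inner product exactly when A is positive definite.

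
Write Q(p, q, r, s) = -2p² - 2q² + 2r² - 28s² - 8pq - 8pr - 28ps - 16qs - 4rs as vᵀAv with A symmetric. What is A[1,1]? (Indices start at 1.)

The coefficient of p² in Q is -2, and that is exactly A[1,1].

-2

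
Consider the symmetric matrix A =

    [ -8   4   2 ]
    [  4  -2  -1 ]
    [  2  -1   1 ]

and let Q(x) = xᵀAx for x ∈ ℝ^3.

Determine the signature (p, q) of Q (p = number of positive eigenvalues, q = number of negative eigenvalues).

(1, 1)

Applying the same elementary operations to the rows and columns of A produces a congruent diagonal matrix with entries -8, 0, 3/2.
That gives 1 positive, 1 negative, 1 zero pivots.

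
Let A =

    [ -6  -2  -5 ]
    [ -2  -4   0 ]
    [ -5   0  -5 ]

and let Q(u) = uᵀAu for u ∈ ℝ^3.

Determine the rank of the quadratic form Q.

Row-reducing A symmetrically gives the diagonal entries -6, -10/3, 0.
That gives 2 negative, 1 zero pivots.
The rank is the number of nonzero pivots: 2.

2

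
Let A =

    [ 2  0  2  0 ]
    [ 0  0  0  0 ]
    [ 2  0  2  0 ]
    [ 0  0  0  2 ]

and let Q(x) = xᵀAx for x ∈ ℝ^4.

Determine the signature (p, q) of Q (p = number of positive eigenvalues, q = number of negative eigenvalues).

(2, 0)

Congruent diagonalization of A (simultaneous row and column reduction) yields pivots 2, 0, 0, 2.
That gives 2 positive, 2 zero pivots.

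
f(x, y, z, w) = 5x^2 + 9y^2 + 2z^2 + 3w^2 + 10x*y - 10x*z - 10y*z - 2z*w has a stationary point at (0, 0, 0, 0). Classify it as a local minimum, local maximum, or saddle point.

The Hessian at the origin is H = [[10, 10, -10, 0], [10, 18, -10, 0], [-10, -10, 4, -2], [0, 0, -2, 6]].
Congruent diagonalization of H (simultaneous row and column reduction) yields pivots 10, 8, -6, 20/3.
That gives 3 positive, 1 negative pivots.
H is indefinite, so the origin is a saddle point.

saddle point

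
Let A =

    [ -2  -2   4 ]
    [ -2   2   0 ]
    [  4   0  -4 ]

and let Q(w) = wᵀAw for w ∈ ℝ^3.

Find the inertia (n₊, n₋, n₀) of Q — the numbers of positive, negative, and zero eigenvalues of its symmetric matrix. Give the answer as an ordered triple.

(1, 1, 1)

Symmetric row and column elimination reduces A to a congruent diagonal form with pivots -2, 4, 0.
That gives 1 positive, 1 negative, 1 zero pivots.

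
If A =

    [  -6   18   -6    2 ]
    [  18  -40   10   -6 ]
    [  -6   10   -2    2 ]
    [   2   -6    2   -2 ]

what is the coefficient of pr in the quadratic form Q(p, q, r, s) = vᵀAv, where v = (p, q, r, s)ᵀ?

The coefficient of pr is A[1,3] + A[3,1] = 2·(-6) = -12.

-12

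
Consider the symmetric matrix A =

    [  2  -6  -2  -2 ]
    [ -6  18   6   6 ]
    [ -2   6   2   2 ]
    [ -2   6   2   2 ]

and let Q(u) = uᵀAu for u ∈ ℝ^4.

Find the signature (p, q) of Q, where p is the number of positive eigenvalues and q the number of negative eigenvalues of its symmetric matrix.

Symmetric row and column elimination reduces A to a congruent diagonal form with pivots 2, 0, 0, 0.
Counting signs: 1 positive, 3 zero.

(1, 0)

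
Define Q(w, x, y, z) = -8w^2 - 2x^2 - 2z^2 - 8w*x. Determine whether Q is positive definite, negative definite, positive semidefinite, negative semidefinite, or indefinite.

negative semidefinite

The symmetric matrix is A = [[-8, -4, 0, 0], [-4, -2, 0, 0], [0, 0, 0, 0], [0, 0, 0, -2]].
Row-reducing A symmetrically gives the diagonal entries -8, 0, 0, -2.
Counting signs: 2 negative, 2 zero.
Hence Q is negative semidefinite.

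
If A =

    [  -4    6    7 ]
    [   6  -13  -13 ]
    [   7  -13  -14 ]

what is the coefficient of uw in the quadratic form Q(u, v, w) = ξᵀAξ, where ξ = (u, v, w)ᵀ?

The coefficient of uw is A[1,3] + A[3,1] = 2·7 = 14.

14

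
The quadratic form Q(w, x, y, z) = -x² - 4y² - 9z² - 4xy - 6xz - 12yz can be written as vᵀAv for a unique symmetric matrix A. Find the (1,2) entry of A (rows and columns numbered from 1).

0

The coefficient of w·x in Q is 0. For a symmetric A this equals A[1,2] + A[2,1] = 2·A[1,2].
So A[1,2] = 0/2 = 0.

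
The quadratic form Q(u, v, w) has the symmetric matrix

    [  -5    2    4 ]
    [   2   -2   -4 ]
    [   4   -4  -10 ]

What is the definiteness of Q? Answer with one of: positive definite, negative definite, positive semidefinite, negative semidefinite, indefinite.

Leading principal minors: Δ_1 = -5, Δ_2 = 6, Δ_3 = -12.
The signs alternate starting with Δ_1 < 0, so by Sylvester's criterion Q is negative definite.

negative definite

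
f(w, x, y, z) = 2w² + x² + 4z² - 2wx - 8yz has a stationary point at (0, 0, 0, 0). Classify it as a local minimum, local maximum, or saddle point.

The Hessian at the origin is H = [[4, -2, 0, 0], [-2, 2, 0, 0], [0, 0, 0, -8], [0, 0, -8, 8]].
H is indefinite, so the origin is a saddle point.

saddle point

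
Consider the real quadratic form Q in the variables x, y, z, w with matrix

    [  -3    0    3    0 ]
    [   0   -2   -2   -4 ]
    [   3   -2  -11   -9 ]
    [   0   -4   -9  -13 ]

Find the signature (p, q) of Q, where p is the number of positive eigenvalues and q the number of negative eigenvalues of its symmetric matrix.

(0, 4)

Symmetric row and column elimination reduces A to a congruent diagonal form with pivots -3, -2, -6, -5/6.
That gives 4 negative pivots.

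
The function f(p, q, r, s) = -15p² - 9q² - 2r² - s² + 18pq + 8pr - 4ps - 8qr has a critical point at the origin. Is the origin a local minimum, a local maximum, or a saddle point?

local maximum

The Hessian at the origin is H = [[-30, 18, 8, -4], [18, -18, -8, 0], [8, -8, -4, 0], [-4, 0, 0, -2]].
Congruent diagonalization of H (simultaneous row and column reduction) yields pivots -30, -36/5, -4/9, -2/3.
That gives 4 negative pivots.
H is negative definite, so the origin is a strict local maximum.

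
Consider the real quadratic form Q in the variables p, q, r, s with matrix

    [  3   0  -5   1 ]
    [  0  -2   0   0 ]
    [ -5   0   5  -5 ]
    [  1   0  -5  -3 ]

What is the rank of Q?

Congruent diagonalization of A (simultaneous row and column reduction) yields pivots 3, -2, -10/3, 0.
So there are 1 positive, 2 negative, 1 zero pivots.
The rank is the number of nonzero pivots: 3.

3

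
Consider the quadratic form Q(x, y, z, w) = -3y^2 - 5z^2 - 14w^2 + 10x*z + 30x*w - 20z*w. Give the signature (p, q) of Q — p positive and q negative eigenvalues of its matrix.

The symmetric matrix is A = [[0, 0, 5, 15], [0, -3, 0, 0], [5, 0, -5, -10], [15, 0, -10, -14]].
By Sylvester's law of inertia any congruent diagonalization of A has 2 positive, 2 negative and 0 zero entries.

(2, 2)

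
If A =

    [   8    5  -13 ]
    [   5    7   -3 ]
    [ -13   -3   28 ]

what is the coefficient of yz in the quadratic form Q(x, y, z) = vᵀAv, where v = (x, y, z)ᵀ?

-6

The coefficient of yz is A[2,3] + A[3,2] = 2·(-3) = -6.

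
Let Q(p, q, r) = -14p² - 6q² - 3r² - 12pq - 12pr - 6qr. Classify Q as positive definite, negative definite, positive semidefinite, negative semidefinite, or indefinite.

The symmetric matrix of Q is A = [[-14, -6, -6], [-6, -6, -3], [-6, -3, -3]].
Leading principal minors: Δ_1 = -14, Δ_2 = 48, Δ_3 = -18.
The signs alternate starting with Δ_1 < 0, so by Sylvester's criterion Q is negative definite.

negative definite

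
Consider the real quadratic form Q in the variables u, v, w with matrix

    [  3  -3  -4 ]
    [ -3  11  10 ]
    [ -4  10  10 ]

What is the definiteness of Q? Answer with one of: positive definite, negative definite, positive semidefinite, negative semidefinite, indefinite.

positive definite

An LDLᵀ factorisation of A has diagonal entries 3, 8, 1/6.
Counting signs: 3 positive.
Hence Q is positive definite.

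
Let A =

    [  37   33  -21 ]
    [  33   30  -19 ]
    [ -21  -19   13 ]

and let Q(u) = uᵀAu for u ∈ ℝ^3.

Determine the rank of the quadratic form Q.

Congruent diagonalization of A (simultaneous row and column reduction) yields pivots 37, 21/37, 20/21.
That gives 3 positive pivots.
The rank is the number of nonzero pivots: 3.

3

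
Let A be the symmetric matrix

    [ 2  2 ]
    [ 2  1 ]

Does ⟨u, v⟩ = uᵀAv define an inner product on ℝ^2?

no

For the 2×2 matrix [[2, 2], [2, 1]]: det = 2·1 − (2)² = -2, trace = 3.
det < 0 so the eigenvalues have opposite signs; the form is indefinite.
⟨·,·⟩ is an inner product exactly when A is positive definite.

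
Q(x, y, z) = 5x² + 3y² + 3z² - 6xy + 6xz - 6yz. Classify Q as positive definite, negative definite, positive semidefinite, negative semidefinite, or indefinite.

positive semidefinite

Write A = [[5, -3, 3], [-3, 3, -3], [3, -3, 3]].
Symmetric row and column elimination reduces A to a congruent diagonal form with pivots 5, 6/5, 0.
Counting signs: 2 positive, 1 zero.
Hence Q is positive semidefinite.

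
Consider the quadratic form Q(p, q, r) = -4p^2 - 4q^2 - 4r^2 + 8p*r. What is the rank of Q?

2

The associated matrix is A = [[-4, 0, 4], [0, -4, 0], [4, 0, -4]].
Applying the same elementary operations to the rows and columns of A produces a congruent diagonal matrix with entries -4, -4, 0.
That gives 2 negative, 1 zero pivots.
The rank is the number of nonzero pivots: 2.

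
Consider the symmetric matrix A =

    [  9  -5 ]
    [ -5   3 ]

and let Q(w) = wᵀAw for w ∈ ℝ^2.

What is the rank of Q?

An LDLᵀ factorisation of A has diagonal entries 9, 2/9.
Counting signs: 2 positive.
The rank is the number of nonzero pivots: 2.

2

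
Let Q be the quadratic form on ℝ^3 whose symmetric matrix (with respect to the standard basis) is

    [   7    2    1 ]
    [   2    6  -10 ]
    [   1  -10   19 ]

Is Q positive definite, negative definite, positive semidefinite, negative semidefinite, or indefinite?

Congruent diagonalization of A (simultaneous row and column reduction) yields pivots 7, 38/7, -12/19.
So there are 2 positive, 1 negative pivots.
Hence Q is indefinite.

indefinite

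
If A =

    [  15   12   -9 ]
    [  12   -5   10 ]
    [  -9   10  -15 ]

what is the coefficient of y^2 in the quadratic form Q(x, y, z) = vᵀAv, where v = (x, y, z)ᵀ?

The coefficient of y^2 is the diagonal entry A[2,2] = -5.

-5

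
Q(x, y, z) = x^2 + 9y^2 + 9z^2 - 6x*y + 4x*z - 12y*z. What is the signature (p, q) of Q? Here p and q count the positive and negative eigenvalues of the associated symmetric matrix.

(2, 0)

The symmetric matrix is A = [[1, -3, 2], [-3, 9, -6], [2, -6, 9]].
Symmetric row and column elimination reduces A to a congruent diagonal form with pivots 1, 0, 5.
Counting signs: 2 positive, 1 zero.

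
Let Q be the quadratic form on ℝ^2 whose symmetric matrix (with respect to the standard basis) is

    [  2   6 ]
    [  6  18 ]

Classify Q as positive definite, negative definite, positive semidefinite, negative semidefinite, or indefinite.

positive semidefinite

For the 2×2 matrix [[2, 6], [6, 18]]: det = 2·18 − (6)² = 0, trace = 20.
det = 0 so one eigenvalue is zero; the form is semidefinite with the sign of the trace.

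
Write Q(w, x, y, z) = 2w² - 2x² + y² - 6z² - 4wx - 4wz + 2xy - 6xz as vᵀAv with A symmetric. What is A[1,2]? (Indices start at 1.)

The coefficient of w·x in Q is -4. For a symmetric A this equals A[1,2] + A[2,1] = 2·A[1,2].
So A[1,2] = -4/2 = -2.

-2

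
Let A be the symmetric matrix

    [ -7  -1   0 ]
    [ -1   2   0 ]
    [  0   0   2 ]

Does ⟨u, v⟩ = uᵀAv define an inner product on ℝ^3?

no

Row-reducing A symmetrically gives the diagonal entries -7, 15/7, 2.
So there are 2 positive, 1 negative pivots.
Hence Q is indefinite.
⟨·,·⟩ is an inner product exactly when A is positive definite.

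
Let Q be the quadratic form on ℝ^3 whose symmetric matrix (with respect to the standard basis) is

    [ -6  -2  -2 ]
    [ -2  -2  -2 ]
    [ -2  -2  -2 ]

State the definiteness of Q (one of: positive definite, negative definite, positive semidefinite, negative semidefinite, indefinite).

negative semidefinite

Symmetric row and column elimination reduces A to a congruent diagonal form with pivots -6, -4/3, 0.
Counting signs: 2 negative, 1 zero.
Hence Q is negative semidefinite.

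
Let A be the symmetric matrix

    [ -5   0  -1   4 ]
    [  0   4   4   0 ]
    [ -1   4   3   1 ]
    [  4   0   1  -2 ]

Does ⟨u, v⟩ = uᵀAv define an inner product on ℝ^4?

no

An LDLᵀ factorisation of A has diagonal entries -5, 4, -4/5, 5/4.
That gives 2 positive, 2 negative pivots.
Hence Q is indefinite.
⟨·,·⟩ is an inner product exactly when A is positive definite.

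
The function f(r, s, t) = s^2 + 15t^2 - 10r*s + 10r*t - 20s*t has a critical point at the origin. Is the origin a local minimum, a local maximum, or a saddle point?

The Hessian at the origin is H = [[0, -10, 10], [-10, 2, -20], [10, -20, 30]].
H is indefinite, so the origin is a saddle point.

saddle point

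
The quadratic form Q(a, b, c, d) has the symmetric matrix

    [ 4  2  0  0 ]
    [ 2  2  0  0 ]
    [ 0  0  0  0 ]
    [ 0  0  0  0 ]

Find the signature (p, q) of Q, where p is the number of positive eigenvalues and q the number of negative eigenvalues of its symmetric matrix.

Congruent diagonalization of A (simultaneous row and column reduction) yields pivots 4, 1, 0, 0.
Counting signs: 2 positive, 2 zero.

(2, 0)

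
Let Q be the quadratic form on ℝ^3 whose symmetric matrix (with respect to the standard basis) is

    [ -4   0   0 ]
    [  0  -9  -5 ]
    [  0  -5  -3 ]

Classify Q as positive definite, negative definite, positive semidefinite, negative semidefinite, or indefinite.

negative definite

Leading principal minors: Δ_1 = -4, Δ_2 = 36, Δ_3 = -8.
The signs alternate starting with Δ_1 < 0, so by Sylvester's criterion Q is negative definite.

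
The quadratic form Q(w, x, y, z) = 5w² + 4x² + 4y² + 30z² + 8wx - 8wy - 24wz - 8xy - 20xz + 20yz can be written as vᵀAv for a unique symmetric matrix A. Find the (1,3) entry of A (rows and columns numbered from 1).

-4

The coefficient of w·y in Q is -8. For a symmetric A this equals A[1,3] + A[3,1] = 2·A[1,3].
So A[1,3] = -8/2 = -4.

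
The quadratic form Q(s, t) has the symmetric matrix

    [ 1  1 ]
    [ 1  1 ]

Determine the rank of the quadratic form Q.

Symmetric row and column elimination reduces A to a congruent diagonal form with pivots 1, 0.
That gives 1 positive, 1 zero pivots.
The rank is the number of nonzero pivots: 1.

1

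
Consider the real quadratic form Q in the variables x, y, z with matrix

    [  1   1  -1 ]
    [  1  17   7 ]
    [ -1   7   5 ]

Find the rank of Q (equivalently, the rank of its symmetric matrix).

2

Applying the same elementary operations to the rows and columns of A produces a congruent diagonal matrix with entries 1, 16, 0.
That gives 2 positive, 1 zero pivots.
The rank is the number of nonzero pivots: 2.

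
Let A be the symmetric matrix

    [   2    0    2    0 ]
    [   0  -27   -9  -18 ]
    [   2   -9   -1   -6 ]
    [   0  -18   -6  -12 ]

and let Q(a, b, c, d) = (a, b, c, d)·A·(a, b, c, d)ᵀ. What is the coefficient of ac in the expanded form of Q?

The coefficient of ac is A[1,3] + A[3,1] = 2·2 = 4.

4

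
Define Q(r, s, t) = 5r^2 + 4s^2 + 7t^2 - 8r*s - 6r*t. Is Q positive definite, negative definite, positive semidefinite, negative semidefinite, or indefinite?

Write A = [[5, -4, -3], [-4, 4, 0], [-3, 0, 7]].
Congruent diagonalization of A (simultaneous row and column reduction) yields pivots 5, 4/5, -2.
That gives 2 positive, 1 negative pivots.
Hence Q is indefinite.

indefinite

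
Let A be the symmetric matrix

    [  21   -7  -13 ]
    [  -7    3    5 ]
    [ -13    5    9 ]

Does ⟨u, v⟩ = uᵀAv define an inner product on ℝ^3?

yes

Leading principal minors: Δ_1 = 21, Δ_2 = 14, Δ_3 = 4.
All leading principal minors are positive, so by Sylvester's criterion Q is positive definite.
⟨·,·⟩ is an inner product exactly when A is positive definite.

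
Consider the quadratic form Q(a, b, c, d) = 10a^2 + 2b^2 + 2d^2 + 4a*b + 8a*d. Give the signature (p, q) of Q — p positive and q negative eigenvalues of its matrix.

(2, 0)

Write A = [[10, 2, 0, 4], [2, 2, 0, 0], [0, 0, 0, 0], [4, 0, 0, 2]].
Congruent diagonalization of A (simultaneous row and column reduction) yields pivots 10, 8/5, 0, 0.
That gives 2 positive, 2 zero pivots.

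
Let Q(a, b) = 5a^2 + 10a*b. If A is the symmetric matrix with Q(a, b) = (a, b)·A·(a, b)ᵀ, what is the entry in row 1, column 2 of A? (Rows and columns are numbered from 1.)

The coefficient of a·b in Q is 10. For a symmetric A this equals A[1,2] + A[2,1] = 2·A[1,2].
So A[1,2] = 10/2 = 5.

5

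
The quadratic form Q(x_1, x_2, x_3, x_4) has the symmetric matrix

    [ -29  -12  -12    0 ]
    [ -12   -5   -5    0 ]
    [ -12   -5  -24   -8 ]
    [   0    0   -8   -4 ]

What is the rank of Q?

4

Applying the same elementary operations to the rows and columns of A produces a congruent diagonal matrix with entries -29, -1/29, -19, -12/19.
So there are 4 negative pivots.
The rank is the number of nonzero pivots: 4.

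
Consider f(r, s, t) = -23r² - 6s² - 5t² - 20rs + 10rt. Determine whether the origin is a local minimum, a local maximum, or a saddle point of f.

local maximum

The Hessian at the origin is H = [[-46, -20, 10], [-20, -12, 0], [10, 0, -10]].
Applying the same elementary operations to the rows and columns of H produces a congruent diagonal matrix with entries -46, -76/23, -40/19.
That gives 3 negative pivots.
H is negative definite, so the origin is a strict local maximum.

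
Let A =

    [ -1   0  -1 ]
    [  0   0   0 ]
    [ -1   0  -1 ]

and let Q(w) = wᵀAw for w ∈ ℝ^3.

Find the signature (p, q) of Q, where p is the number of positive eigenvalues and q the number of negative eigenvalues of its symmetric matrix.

Congruent diagonalization of A (simultaneous row and column reduction) yields pivots -1, 0, 0.
Counting signs: 1 negative, 2 zero.

(0, 1)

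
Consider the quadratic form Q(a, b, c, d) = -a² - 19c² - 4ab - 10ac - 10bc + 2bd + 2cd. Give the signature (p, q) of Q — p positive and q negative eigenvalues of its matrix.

Write A = [[-1, -2, -5, 0], [-2, 0, -5, 1], [-5, -5, -19, 1], [0, 1, 1, 0]].
Applying the same elementary operations to the rows and columns of A produces a congruent diagonal matrix with entries -1, 4, -1/4, 0.
Counting signs: 1 positive, 2 negative, 1 zero.

(1, 2)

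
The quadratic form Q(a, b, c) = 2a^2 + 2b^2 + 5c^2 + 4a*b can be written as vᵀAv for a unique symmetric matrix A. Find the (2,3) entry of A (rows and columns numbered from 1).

0

The coefficient of b·c in Q is 0. For a symmetric A this equals A[2,3] + A[3,2] = 2·A[2,3].
So A[2,3] = 0/2 = 0.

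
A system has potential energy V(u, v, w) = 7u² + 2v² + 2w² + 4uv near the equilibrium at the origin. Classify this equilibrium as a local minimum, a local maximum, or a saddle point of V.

The Hessian at the origin is H = [[14, 4, 0], [4, 4, 0], [0, 0, 4]].
Symmetric row and column elimination reduces H to a congruent diagonal form with pivots 14, 20/7, 4.
That gives 3 positive pivots.
H is positive definite, so the origin is a strict local minimum.

local minimum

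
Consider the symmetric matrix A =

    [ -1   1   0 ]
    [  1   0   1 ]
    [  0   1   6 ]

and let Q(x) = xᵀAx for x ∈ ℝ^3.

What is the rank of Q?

An LDLᵀ factorisation of A has diagonal entries -1, 1, 5.
That gives 2 positive, 1 negative pivots.
The rank is the number of nonzero pivots: 3.

3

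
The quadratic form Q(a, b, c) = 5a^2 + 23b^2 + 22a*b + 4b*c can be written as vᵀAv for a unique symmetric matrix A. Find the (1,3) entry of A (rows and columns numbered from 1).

The coefficient of a·c in Q is 0. For a symmetric A this equals A[1,3] + A[3,1] = 2·A[1,3].
So A[1,3] = 0/2 = 0.

0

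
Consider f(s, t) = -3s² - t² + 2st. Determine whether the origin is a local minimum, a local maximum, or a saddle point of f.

local maximum

The Hessian at the origin is H = [[-6, 2], [2, -2]].
det H = -6·-2 − (2)² = 8 > 0 and H[1,1] = -6 < 0, so H is negative definite.
Therefore the origin is a local maximum.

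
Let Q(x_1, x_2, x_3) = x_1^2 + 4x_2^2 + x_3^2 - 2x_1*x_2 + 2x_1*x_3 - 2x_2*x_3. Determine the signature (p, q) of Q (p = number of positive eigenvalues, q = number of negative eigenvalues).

The associated matrix is A = [[1, -1, 1], [-1, 4, -1], [1, -1, 1]].
Applying the same elementary operations to the rows and columns of A produces a congruent diagonal matrix with entries 1, 3, 0.
That gives 2 positive, 1 zero pivots.

(2, 0)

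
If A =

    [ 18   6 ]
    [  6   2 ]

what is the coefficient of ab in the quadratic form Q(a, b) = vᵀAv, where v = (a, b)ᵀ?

The coefficient of ab is A[1,2] + A[2,1] = 2·6 = 12.

12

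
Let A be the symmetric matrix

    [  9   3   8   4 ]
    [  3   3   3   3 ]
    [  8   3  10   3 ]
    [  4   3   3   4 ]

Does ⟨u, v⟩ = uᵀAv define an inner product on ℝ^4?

yes

Row-reducing A symmetrically gives the diagonal entries 9, 2, 17/6, 10/17.
So there are 4 positive pivots.
Hence Q is positive definite.
⟨·,·⟩ is an inner product exactly when A is positive definite.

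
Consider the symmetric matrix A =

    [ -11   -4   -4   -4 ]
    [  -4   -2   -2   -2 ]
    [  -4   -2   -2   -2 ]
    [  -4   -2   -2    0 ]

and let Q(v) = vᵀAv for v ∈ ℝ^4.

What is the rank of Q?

Row-reducing A symmetrically gives the diagonal entries -11, -6/11, 0, 2.
So there are 1 positive, 2 negative, 1 zero pivots.
The rank is the number of nonzero pivots: 3.

3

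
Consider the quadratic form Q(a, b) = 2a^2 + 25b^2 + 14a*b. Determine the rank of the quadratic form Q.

2

Write A = [[2, 7], [7, 25]].
An LDLᵀ factorisation of A has diagonal entries 2, 1/2.
Counting signs: 2 positive.
The rank is the number of nonzero pivots: 2.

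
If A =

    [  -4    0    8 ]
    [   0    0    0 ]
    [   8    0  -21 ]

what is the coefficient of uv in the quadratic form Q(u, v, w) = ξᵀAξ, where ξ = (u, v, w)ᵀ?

The coefficient of uv is A[1,2] + A[2,1] = 2·0 = 0.

0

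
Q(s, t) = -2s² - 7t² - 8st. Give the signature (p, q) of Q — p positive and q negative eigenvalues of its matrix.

(1, 1)

The associated matrix is A = [[-2, -4], [-4, -7]].
Symmetric row and column elimination reduces A to a congruent diagonal form with pivots -2, 1.
So there are 1 positive, 1 negative pivots.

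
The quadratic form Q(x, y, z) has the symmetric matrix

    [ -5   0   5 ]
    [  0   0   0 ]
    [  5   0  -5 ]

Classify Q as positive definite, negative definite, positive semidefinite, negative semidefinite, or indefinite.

Applying the same elementary operations to the rows and columns of A produces a congruent diagonal matrix with entries -5, 0, 0.
So there are 1 negative, 2 zero pivots.
Hence Q is negative semidefinite.

negative semidefinite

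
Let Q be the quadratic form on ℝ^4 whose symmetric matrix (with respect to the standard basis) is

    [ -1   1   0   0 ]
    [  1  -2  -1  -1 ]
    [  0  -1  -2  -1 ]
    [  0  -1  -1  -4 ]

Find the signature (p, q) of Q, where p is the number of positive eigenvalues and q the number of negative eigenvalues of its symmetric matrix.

Congruent diagonalization of A (simultaneous row and column reduction) yields pivots -1, -1, -1, -3.
That gives 4 negative pivots.

(0, 4)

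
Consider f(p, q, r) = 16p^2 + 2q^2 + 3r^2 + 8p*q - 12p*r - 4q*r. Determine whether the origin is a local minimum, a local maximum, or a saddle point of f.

local minimum

The Hessian at the origin is H = [[32, 8, -12], [8, 4, -4], [-12, -4, 6]].
Applying the same elementary operations to the rows and columns of H produces a congruent diagonal matrix with entries 32, 2, 1.
So there are 3 positive pivots.
H is positive definite, so the origin is a strict local minimum.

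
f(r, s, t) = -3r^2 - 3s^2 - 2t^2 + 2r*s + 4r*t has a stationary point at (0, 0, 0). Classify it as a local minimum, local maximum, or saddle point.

local maximum

The Hessian at the origin is H = [[-6, 2, 4], [2, -6, 0], [4, 0, -4]].
An LDLᵀ factorisation of H has diagonal entries -6, -16/3, -1.
So there are 3 negative pivots.
H is negative definite, so the origin is a strict local maximum.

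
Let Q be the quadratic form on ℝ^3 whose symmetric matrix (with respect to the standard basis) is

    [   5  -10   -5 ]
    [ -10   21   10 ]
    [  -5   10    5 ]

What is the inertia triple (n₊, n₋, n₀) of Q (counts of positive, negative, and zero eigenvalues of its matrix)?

(2, 0, 1)

Congruent diagonalization of A (simultaneous row and column reduction) yields pivots 5, 1, 0.
So there are 2 positive, 1 zero pivots.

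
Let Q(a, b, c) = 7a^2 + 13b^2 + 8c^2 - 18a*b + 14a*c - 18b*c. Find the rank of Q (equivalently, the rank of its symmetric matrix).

Write A = [[7, -9, 7], [-9, 13, -9], [7, -9, 8]].
Row-reducing A symmetrically gives the diagonal entries 7, 10/7, 1.
So there are 3 positive pivots.
The rank is the number of nonzero pivots: 3.

3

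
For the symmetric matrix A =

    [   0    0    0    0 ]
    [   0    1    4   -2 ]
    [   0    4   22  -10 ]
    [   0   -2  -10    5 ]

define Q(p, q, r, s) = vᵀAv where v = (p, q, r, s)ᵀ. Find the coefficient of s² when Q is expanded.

The coefficient of s² is the diagonal entry A[4,4] = 5.

5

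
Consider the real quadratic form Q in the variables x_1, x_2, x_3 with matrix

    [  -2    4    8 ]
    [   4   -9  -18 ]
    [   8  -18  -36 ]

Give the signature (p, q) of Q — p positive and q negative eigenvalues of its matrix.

(0, 2)

Applying the same elementary operations to the rows and columns of A produces a congruent diagonal matrix with entries -2, -1, 0.
So there are 2 negative, 1 zero pivots.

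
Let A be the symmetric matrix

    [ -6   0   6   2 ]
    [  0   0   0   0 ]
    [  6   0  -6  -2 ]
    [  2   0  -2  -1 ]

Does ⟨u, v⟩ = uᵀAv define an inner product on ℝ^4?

Row-reducing A symmetrically gives the diagonal entries -6, 0, 0, -1/3.
Counting signs: 2 negative, 2 zero.
Hence Q is negative semidefinite.
⟨·,·⟩ is an inner product exactly when A is positive definite.

no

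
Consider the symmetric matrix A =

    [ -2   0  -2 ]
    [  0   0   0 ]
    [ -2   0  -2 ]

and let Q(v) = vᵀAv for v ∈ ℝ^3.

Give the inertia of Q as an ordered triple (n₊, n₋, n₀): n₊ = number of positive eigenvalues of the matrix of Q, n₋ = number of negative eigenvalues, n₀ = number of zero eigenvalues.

Applying the same elementary operations to the rows and columns of A produces a congruent diagonal matrix with entries -2, 0, 0.
That gives 1 negative, 2 zero pivots.

(0, 1, 2)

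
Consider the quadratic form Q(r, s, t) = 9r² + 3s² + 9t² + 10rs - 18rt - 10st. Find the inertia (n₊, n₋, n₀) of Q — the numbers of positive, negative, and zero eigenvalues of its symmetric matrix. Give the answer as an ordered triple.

(2, 0, 1)

The associated matrix is A = [[9, 5, -9], [5, 3, -5], [-9, -5, 9]].
Symmetric row and column elimination reduces A to a congruent diagonal form with pivots 9, 2/9, 0.
Counting signs: 2 positive, 1 zero.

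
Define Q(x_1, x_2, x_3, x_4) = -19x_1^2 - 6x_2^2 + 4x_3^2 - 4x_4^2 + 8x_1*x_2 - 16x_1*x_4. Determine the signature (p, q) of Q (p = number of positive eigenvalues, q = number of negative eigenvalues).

The associated matrix is A = [[-19, 4, 0, -8], [4, -6, 0, 0], [0, 0, 4, 0], [-8, 0, 0, -4]].
Row-reducing A symmetrically gives the diagonal entries -19, -98/19, 4, -4/49.
Counting signs: 1 positive, 3 negative.

(1, 3)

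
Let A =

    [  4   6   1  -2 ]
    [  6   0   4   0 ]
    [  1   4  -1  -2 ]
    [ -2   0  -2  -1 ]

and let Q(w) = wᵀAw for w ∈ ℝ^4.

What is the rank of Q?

An LDLᵀ factorisation of A has diagonal entries 4, -9, -5/9, -1/5.
That gives 1 positive, 3 negative pivots.
The rank is the number of nonzero pivots: 4.

4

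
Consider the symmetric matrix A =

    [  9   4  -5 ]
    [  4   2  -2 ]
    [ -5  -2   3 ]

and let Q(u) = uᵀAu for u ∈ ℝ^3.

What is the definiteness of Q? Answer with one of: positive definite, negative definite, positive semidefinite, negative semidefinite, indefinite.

positive semidefinite

Symmetric row and column elimination reduces A to a congruent diagonal form with pivots 9, 2/9, 0.
Counting signs: 2 positive, 1 zero.
Hence Q is positive semidefinite.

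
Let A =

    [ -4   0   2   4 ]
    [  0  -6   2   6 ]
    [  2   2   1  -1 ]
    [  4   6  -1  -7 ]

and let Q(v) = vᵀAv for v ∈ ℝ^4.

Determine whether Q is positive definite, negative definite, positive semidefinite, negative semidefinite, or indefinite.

Symmetric row and column elimination reduces A to a congruent diagonal form with pivots -4, -6, 8/3, -3/8.
So there are 1 positive, 3 negative pivots.
Hence Q is indefinite.

indefinite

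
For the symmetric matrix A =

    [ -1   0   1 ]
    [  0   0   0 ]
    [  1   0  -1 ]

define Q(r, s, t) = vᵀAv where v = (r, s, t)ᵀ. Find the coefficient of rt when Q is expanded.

The coefficient of rt is A[1,3] + A[3,1] = 2·1 = 2.

2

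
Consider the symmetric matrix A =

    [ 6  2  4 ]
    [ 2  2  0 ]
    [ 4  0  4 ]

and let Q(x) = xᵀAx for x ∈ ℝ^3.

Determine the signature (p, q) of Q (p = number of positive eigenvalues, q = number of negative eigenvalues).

(2, 0)

Congruent diagonalization of A (simultaneous row and column reduction) yields pivots 6, 4/3, 0.
That gives 2 positive, 1 zero pivots.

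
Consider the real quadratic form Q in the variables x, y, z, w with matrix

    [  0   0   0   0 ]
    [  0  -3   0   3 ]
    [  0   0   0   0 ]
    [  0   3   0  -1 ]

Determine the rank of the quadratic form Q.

Symmetric row and column elimination reduces A to a congruent diagonal form with pivots 0, -3, 0, 2.
That gives 1 positive, 1 negative, 2 zero pivots.
The rank is the number of nonzero pivots: 2.

2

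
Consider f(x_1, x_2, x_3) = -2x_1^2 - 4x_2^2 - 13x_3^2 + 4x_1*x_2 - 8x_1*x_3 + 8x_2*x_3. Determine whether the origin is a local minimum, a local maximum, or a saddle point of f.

The Hessian at the origin is H = [[-4, 4, -8], [4, -8, 8], [-8, 8, -26]].
Applying the same elementary operations to the rows and columns of H produces a congruent diagonal matrix with entries -4, -4, -10.
That gives 3 negative pivots.
H is negative definite, so the origin is a strict local maximum.

local maximum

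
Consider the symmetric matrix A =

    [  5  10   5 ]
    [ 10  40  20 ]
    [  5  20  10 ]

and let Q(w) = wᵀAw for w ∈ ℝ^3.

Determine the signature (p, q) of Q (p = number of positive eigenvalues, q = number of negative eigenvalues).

(2, 0)

Symmetric row and column elimination reduces A to a congruent diagonal form with pivots 5, 20, 0.
That gives 2 positive, 1 zero pivots.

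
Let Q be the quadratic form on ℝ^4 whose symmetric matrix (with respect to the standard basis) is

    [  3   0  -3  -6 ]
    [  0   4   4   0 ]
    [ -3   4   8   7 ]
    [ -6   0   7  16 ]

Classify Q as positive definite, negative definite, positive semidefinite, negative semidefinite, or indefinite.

Congruent diagonalization of A (simultaneous row and column reduction) yields pivots 3, 4, 1, 3.
So there are 4 positive pivots.
Hence Q is positive definite.

positive definite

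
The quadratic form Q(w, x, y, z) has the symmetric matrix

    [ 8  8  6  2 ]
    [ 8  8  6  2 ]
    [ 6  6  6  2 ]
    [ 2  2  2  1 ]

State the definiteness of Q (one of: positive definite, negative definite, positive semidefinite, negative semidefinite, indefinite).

positive semidefinite

Symmetric row and column elimination reduces A to a congruent diagonal form with pivots 8, 0, 3/2, 1/3.
So there are 3 positive, 1 zero pivots.
Hence Q is positive semidefinite.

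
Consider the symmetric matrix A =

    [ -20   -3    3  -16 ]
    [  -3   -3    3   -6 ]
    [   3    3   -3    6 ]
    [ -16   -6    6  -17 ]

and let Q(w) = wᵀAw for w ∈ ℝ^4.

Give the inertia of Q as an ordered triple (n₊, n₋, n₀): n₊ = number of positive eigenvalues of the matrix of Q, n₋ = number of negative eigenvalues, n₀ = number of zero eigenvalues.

Applying the same elementary operations to the rows and columns of A produces a congruent diagonal matrix with entries -20, -51/20, 0, 15/17.
So there are 1 positive, 2 negative, 1 zero pivots.

(1, 2, 1)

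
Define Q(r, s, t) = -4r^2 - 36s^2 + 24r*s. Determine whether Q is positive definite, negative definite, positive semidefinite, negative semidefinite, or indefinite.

negative semidefinite

Write A = [[-4, 12, 0], [12, -36, 0], [0, 0, 0]].
Congruent diagonalization of A (simultaneous row and column reduction) yields pivots -4, 0, 0.
That gives 1 negative, 2 zero pivots.
Hence Q is negative semidefinite.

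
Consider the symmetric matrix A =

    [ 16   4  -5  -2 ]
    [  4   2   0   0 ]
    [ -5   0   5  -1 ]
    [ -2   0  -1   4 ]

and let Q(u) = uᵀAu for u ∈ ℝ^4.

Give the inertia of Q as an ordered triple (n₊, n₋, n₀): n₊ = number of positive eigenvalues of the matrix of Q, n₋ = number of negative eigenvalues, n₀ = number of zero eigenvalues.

(4, 0, 0)

Row-reducing A symmetrically gives the diagonal entries 16, 1, 15/8, 4/5.
Counting signs: 4 positive.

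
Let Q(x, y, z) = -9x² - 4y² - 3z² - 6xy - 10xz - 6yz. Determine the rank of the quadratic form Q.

3

Write A = [[-9, -3, -5], [-3, -4, -3], [-5, -3, -3]].
Congruent diagonalization of A (simultaneous row and column reduction) yields pivots -9, -3, 10/27.
So there are 1 positive, 2 negative pivots.
The rank is the number of nonzero pivots: 3.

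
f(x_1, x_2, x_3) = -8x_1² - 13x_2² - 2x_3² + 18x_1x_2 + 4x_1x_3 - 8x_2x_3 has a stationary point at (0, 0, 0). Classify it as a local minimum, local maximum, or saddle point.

The Hessian at the origin is H = [[-16, 18, 4], [18, -26, -8], [4, -8, -4]].
An LDLᵀ factorisation of H has diagonal entries -16, -23/4, -20/23.
Counting signs: 3 negative.
H is negative definite, so the origin is a strict local maximum.

local maximum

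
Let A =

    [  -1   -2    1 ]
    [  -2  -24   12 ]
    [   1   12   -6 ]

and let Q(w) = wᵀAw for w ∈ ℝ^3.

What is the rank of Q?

2

Symmetric row and column elimination reduces A to a congruent diagonal form with pivots -1, -20, 0.
So there are 2 negative, 1 zero pivots.
The rank is the number of nonzero pivots: 2.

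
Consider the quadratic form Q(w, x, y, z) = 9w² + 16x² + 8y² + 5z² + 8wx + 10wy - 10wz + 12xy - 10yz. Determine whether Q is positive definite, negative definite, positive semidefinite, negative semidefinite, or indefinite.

positive semidefinite

The symmetric matrix is A = [[9, 4, 5, -5], [4, 16, 6, 0], [5, 6, 8, -5], [-5, 0, -5, 5]].
Symmetric row and column elimination reduces A to a congruent diagonal form with pivots 9, 128/9, 135/32, 0.
So there are 3 positive, 1 zero pivots.
Hence Q is positive semidefinite.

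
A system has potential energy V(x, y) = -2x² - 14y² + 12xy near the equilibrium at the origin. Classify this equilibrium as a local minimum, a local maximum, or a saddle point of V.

The Hessian at the origin is H = [[-4, 12], [12, -28]].
det H = -4·-28 − (12)² = -32 < 0, so H is indefinite.
Therefore the origin is a saddle point.

saddle point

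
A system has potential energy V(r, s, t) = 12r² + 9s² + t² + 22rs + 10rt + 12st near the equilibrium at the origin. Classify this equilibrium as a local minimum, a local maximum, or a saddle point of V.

saddle point

The Hessian at the origin is H = [[24, 22, 10], [22, 18, 12], [10, 12, 2]].
An LDLᵀ factorisation of H has diagonal entries 24, -13/6, 20/13.
So there are 2 positive, 1 negative pivots.
H is indefinite, so the origin is a saddle point.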